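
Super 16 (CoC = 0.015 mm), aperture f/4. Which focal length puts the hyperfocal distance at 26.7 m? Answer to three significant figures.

40.0 mm

From H = f²/(N·c) + f, with f ≪ H: f ≈ √(H·N·c) = √(26700 × 4 × 0.015) = √1602.0 ≈ 40.02 mm.
The +f correction barely moves this — solving exactly, f² + N·c·f − N·c·H = 0 ⇒ f = (−N·c + √((N·c)² + 4·N·c·H))/2 = (−0.06 + √6408.0)/2 ≈ 39.995 mm, so f ≈ 40.0 mm.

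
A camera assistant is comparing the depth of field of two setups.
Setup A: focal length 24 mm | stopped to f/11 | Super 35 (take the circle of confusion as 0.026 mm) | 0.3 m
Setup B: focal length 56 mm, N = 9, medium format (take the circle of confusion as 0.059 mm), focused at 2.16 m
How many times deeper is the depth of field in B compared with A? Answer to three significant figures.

21.0

Setup A: H = 24²/(11×0.026) + 24 ≈ 2038.0 mm; DoF = Df − Dn = 347.641 − 263.843 ≈ 83.798 mm.
Setup B: H = 56²/(9×0.059) + 56 ≈ 5961.8 mm; DoF = Df − Dn = 3355.4 − 1592.6 ≈ 1762.8 mm.
Ratio = 1762.8 / 83.798 ≈ 21.0.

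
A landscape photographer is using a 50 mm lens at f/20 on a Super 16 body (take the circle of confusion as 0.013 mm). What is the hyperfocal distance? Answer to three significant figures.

Hyperfocal distance H = f²/(N·c) + f = 50²/(20 × 0.013) + 50 = 2500/0.26 + 50 ≈ 9665.4 mm ≈ 9.67 m.

9.67 m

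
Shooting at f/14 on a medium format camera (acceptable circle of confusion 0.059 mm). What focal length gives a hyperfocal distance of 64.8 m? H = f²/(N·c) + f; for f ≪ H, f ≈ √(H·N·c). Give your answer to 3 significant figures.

231 mm

From H = f²/(N·c) + f, with f ≪ H: f ≈ √(H·N·c) = √(64800 × 14 × 0.059) = √53525 ≈ 231.4 mm.
The +f correction barely moves this — solving exactly, f² + N·c·f − N·c·H = 0 ⇒ f = (−N·c + √((N·c)² + 4·N·c·H))/2 = (−0.826 + √214100)/2 ≈ 230.94 mm, so f ≈ 231 mm.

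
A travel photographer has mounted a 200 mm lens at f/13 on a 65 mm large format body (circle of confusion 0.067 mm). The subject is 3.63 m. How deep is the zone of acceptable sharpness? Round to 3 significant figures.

Hyperfocal distance H = f²/(N·c) + f = 200²/(13 × 0.067) + 200 = 40000/0.871 + 200 ≈ 46124.2 mm ≈ 46.12 m.
Near limit Dn = s·(H − f)/(H + s − 2f) = 3630 × (46124.2 − 200) / (46124.2 + 3630 − 2 × 200) = 3630 × 45924.2 / 49354.2 ≈ 3377.72 mm.
Far limit Df = s·(H − f)/(H − s) = 3630 × (46124.2 − 200) / (46124.2 − 3630) = 3630 × 45924.2 / 42494.2 ≈ 3923.00 mm.
Depth of field = Df − Dn = 3923.00 − 3377.72 ≈ 545.28 mm ≈ 0.545 m.

0.545 m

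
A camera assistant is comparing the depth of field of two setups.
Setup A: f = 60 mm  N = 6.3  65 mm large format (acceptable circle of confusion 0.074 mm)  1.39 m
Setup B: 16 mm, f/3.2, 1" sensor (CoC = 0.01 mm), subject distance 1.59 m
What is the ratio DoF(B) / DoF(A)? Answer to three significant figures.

1.32

Setup A: H = 60²/(6.3×0.074) + 60 ≈ 7782.0 mm; DoF = Df − Dn = 1679.22 − 1185.77 ≈ 493.45 mm.
Setup B: H = 16²/(3.2×0.01) + 16 ≈ 8016.0 mm; DoF = Df − Dn = 1979.46 − 1328.60 ≈ 650.86 mm.
Ratio = 650.86 / 493.45 ≈ 1.32.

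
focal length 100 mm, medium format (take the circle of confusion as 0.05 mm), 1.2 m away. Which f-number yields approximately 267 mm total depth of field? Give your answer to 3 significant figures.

f/20

Write h = H − f = f²/(N·c). The thin-lens limits are Dn = s·h/(h + (s−f)) and Df = s·h/(h − (s−f)), so DoF = Df − Dn = 2·s·(s−f)·h / (h² − (s−f)²).
That is a quadratic in h: DoF·h² − 2·s·(s−f)·h − DoF·(s−f)² = 0 ⇒ h = (s−f)·(s + √(s² + DoF²)) / DoF = 1100 × (1200 + √(1200² + 267²)) / 267 = 1100 × (1200 + 1229.34) / 267 ≈ 10009 mm.
Then N = f²/(c·h) = 100² / (0.05 × 10009) = 10000 / 500.43 ≈ 20.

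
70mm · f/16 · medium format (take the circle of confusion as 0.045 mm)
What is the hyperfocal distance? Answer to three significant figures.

6.88 m

Hyperfocal distance H = f²/(N·c) + f = 70²/(16 × 0.045) + 70 = 4900/0.72 + 70 ≈ 6875.6 mm ≈ 6.88 m.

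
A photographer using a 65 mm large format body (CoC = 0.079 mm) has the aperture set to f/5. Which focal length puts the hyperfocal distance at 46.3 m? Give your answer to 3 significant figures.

From H = f²/(N·c) + f, with f ≪ H: f ≈ √(H·N·c) = √(46300 × 5 × 0.079) = √18288 ≈ 135.2 mm.
The +f correction barely moves this — solving exactly, f² + N·c·f − N·c·H = 0 ⇒ f = (−N·c + √((N·c)² + 4·N·c·H))/2 = (−0.395 + √73154)/2 ≈ 135.04 mm, so f ≈ 135 mm.

135 mm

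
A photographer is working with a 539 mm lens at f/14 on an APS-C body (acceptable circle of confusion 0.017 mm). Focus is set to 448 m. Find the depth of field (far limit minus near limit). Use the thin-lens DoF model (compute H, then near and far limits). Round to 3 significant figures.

379 m

Hyperfocal distance H = f²/(N·c) + f = 539²/(14 × 0.017) + 539 = 290521/0.238 + 539 ≈ 1221215.5 mm ≈ 1221 m.
Near limit Dn = s·(H − f)/(H + s − 2f) = 448000 × (1221215.5 − 539) / (1221215.5 + 448000 − 2 × 539) = 448000 × 1220676.5 / 1668137.5 ≈ 327829 mm.
Far limit Df = s·(H − f)/(H − s) = 448000 × (1221215.5 − 539) / (1221215.5 − 448000) = 448000 × 1220676.5 / 773215.5 ≈ 707258 mm.
Depth of field = Df − Dn = 707258 − 327829 ≈ 379429 mm ≈ 379 m.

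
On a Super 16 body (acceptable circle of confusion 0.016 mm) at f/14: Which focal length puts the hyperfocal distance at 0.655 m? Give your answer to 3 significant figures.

12.0 mm

From H = f²/(N·c) + f, with f ≪ H: f ≈ √(H·N·c) = √(655 × 14 × 0.016) = √146.72 ≈ 12.11 mm.
Exact: f² + N·c·f − N·c·H = 0 ⇒ f = (−N·c + √((N·c)² + 4·N·c·H))/2 = (−0.224 + √586.93)/2 ≈ 12.001 mm ≈ 12.0 mm.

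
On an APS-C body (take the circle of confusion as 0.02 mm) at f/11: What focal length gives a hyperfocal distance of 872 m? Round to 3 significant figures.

From H = f²/(N·c) + f, with f ≪ H: f ≈ √(H·N·c) = √(872000 × 11 × 0.02) = √191840 ≈ 438.0 mm.
The +f correction barely moves this — solving exactly, f² + N·c·f − N·c·H = 0 ⇒ f = (−N·c + √((N·c)² + 4·N·c·H))/2 = (−0.22 + √767360)/2 ≈ 437.89 mm, so f ≈ 438 mm.

438 mm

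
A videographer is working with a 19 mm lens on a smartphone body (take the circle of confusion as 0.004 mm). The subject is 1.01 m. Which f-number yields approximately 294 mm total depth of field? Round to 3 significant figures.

Write h = H − f = f²/(N·c). The thin-lens limits are Dn = s·h/(h + (s−f)) and Df = s·h/(h − (s−f)), so DoF = Df − Dn = 2·s·(s−f)·h / (h² − (s−f)²).
That is a quadratic in h: DoF·h² − 2·s·(s−f)·h − DoF·(s−f)² = 0 ⇒ h = (s−f)·(s + √(s² + DoF²)) / DoF = 991 × (1010 + √(1010² + 294²)) / 294 = 991 × (1010 + 1051.92) / 294 ≈ 6950.2 mm.
Then N = f²/(c·h) = 19² / (0.004 × 6950.2) = 361 / 27.801 ≈ 13.

f/13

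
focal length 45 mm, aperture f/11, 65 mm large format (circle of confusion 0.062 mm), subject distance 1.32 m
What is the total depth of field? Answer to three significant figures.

1.39 m

Hyperfocal distance H = f²/(N·c) + f = 45²/(11 × 0.062) + 45 = 2025/0.682 + 45 ≈ 3014.2 mm ≈ 3.014 m.
Near limit Dn = s·(H − f)/(H + s − 2f) = 1320 × (3014.2 − 45) / (3014.2 + 1320 − 2 × 45) = 1320 × 2969.2 / 4244.2 ≈ 923.5 mm.
Far limit Df = s·(H − f)/(H − s) = 1320 × (3014.2 − 45) / (3014.2 − 1320) = 1320 × 2969.2 / 1694.2 ≈ 2313.4 mm.
Depth of field = Df − Dn = 2313.4 − 923.5 ≈ 1389.9 mm ≈ 1.39 m.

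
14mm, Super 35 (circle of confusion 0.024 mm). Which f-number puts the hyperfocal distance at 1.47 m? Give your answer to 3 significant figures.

f/5.61

Rearrange H = f²/(N·c) + f for N: N = f² / ((H − f)·c).
N = 14² / ((1470 − 14) × 0.024) = 196 / 34.94 ≈ 5.61.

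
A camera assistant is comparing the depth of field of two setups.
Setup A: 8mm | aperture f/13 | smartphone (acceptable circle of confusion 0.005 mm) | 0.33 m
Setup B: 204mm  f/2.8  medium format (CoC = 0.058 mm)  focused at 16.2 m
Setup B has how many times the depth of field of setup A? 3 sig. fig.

Setup A: H = 8²/(13×0.005) + 8 ≈ 992.6 mm; DoF = Df − Dn = 490.36 − 248.68 ≈ 241.68 mm.
Setup B: H = 204²/(2.8×0.058) + 204 ≈ 256460.2 mm; DoF = Df − Dn = 17278.6 − 15248.2 ≈ 2030.4 mm.
Ratio = 2030.4 / 241.68 ≈ 8.40.

8.40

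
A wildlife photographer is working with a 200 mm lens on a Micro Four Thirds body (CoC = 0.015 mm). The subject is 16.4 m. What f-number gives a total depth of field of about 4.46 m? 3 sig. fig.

f/22

Write h = H − f = f²/(N·c). The thin-lens limits are Dn = s·h/(h + (s−f)) and Df = s·h/(h − (s−f)), so DoF = Df − Dn = 2·s·(s−f)·h / (h² − (s−f)²).
That is a quadratic in h: DoF·h² − 2·s·(s−f)·h − DoF·(s−f)² = 0 ⇒ h = (s−f)·(s + √(s² + DoF²)) / DoF = 16200 × (16400 + √(16400² + 4460²)) / 4460 = 16200 × (16400 + 16995.6) / 4460 ≈ 121303 mm.
Then N = f²/(c·h) = 200² / (0.015 × 121303) = 40000 / 1819.5 ≈ 22.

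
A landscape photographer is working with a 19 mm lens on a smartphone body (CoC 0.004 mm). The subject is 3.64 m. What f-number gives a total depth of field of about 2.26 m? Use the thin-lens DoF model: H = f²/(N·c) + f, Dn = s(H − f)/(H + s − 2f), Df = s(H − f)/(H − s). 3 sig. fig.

f/7.11

Write h = H − f = f²/(N·c). The thin-lens limits are Dn = s·h/(h + (s−f)) and Df = s·h/(h − (s−f)), so DoF = Df − Dn = 2·s·(s−f)·h / (h² − (s−f)²).
That is a quadratic in h: DoF·h² − 2·s·(s−f)·h − DoF·(s−f)² = 0 ⇒ h = (s−f)·(s + √(s² + DoF²)) / DoF = 3621 × (3640 + √(3640² + 2260²)) / 2260 = 3621 × (3640 + 4284.53) / 2260 ≈ 12697 mm.
Then N = f²/(c·h) = 19² / (0.004 × 12697) = 361 / 50.787 ≈ 7.11.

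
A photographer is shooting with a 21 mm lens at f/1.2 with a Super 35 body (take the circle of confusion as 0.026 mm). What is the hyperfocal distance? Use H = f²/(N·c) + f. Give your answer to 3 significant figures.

Hyperfocal distance H = f²/(N·c) + f = 21²/(1.2 × 0.026) + 21 = 441/0.0312 + 21 ≈ 14155.6 mm ≈ 14.2 m.

14.2 m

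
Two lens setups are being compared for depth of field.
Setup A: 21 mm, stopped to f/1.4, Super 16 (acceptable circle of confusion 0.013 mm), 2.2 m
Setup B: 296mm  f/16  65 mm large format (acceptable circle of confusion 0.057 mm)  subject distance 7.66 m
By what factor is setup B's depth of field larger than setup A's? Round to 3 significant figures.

2.96

Setup A: H = 21²/(1.4×0.013) + 21 ≈ 24251.8 mm; DoF = Df − Dn = 2417.39 − 2018.48 ≈ 398.91 mm.
Setup B: H = 296²/(16×0.057) + 296 ≈ 96366.2 mm; DoF = Df − Dn = 8295.9 − 7114.6 ≈ 1181.3 mm.
Ratio = 1181.3 / 398.91 ≈ 2.96.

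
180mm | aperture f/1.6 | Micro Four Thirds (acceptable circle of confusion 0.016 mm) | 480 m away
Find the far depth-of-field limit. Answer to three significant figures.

Hyperfocal distance H = f²/(N·c) + f = 180²/(1.6 × 0.016) + 180 = 32400/0.0256 + 180 ≈ 1265805.0 mm ≈ 1266 m.
Far limit Df = s·(H − f)/(H − s) = 480000 × (1265805.0 − 180) / (1265805.0 − 480000) = 480000 × 1265625.0 / 785805.0 ≈ 773093 mm ≈ 773 m.

773 m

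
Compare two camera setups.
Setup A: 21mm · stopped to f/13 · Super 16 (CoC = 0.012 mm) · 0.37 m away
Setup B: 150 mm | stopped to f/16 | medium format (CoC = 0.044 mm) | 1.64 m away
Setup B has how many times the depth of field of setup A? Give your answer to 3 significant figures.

Setup A: H = 21²/(13×0.012) + 21 ≈ 2847.9 mm; DoF = Df − Dn = 422.112 − 329.341 ≈ 92.771 mm.
Setup B: H = 150²/(16×0.044) + 150 ≈ 32110.2 mm; DoF = Df − Dn = 1720.20 − 1566.95 ≈ 153.25 mm.
Ratio = 153.25 / 92.771 ≈ 1.65.

1.65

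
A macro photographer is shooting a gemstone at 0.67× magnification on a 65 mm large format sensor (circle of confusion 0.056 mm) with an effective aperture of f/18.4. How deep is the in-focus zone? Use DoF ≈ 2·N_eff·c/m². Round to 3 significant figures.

At magnification m, DoF ≈ 2·N_eff·c/m² = 2 × 18.4 × 0.056 / 0.67² = 2.061 / 0.4489 ≈ 4.59 mm.

4.59 mm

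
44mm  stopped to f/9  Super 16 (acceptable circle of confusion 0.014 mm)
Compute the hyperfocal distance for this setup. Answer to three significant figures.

15.4 m

Hyperfocal distance H = f²/(N·c) + f = 44²/(9 × 0.014) + 44 = 1936/0.126 + 44 ≈ 15409.1 mm ≈ 15.4 m.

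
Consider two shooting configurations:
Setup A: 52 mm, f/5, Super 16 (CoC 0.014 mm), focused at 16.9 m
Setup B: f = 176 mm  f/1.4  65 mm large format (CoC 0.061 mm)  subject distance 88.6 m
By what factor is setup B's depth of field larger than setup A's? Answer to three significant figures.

2.52

Setup A: H = 52²/(5×0.014) + 52 ≈ 38680.6 mm; DoF = Df − Dn = 29973 − 11768 ≈ 18205 mm.
Setup B: H = 176²/(1.4×0.061) + 176 ≈ 362892.6 mm; DoF = Df − Dn = 117162 − 71234 ≈ 45928 mm.
Ratio = 45928 / 18205 ≈ 2.52.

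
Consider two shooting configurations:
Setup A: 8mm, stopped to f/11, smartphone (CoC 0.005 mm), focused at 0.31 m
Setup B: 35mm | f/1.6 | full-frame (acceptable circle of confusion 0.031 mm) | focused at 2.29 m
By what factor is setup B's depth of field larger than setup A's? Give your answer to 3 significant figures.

Setup A: H = 8²/(11×0.005) + 8 ≈ 1171.6 mm; DoF = Df − Dn = 418.65 − 246.12 ≈ 172.53 mm.
Setup B: H = 35²/(1.6×0.031) + 35 ≈ 24732.6 mm; DoF = Df − Dn = 2520.10 − 2098.41 ≈ 421.69 mm.
Ratio = 421.69 / 172.53 ≈ 2.44.

2.44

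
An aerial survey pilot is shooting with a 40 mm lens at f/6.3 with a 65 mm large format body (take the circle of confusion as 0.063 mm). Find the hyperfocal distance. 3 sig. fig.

Hyperfocal distance H = f²/(N·c) + f = 40²/(6.3 × 0.063) + 40 = 1600/0.3969 + 40 ≈ 4071.2 mm ≈ 4.07 m.

4.07 m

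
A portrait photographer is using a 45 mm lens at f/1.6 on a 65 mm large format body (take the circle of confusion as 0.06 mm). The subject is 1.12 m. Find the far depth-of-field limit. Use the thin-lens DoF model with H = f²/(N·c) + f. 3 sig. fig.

1.18 m

Hyperfocal distance H = f²/(N·c) + f = 45²/(1.6 × 0.06) + 45 = 2025/0.096 + 45 ≈ 21138.8 mm ≈ 21.14 m.
Far limit Df = s·(H − f)/(H − s) = 1120 × (21138.8 − 45) / (21138.8 − 1120) = 1120 × 21093.8 / 20018.8 ≈ 1180.1 mm ≈ 1.18 m.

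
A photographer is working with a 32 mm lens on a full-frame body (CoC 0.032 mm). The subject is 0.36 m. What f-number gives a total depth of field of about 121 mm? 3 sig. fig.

f/16

Write h = H − f = f²/(N·c). The thin-lens limits are Dn = s·h/(h + (s−f)) and Df = s·h/(h − (s−f)), so DoF = Df − Dn = 2·s·(s−f)·h / (h² − (s−f)²).
That is a quadratic in h: DoF·h² − 2·s·(s−f)·h − DoF·(s−f)² = 0 ⇒ h = (s−f)·(s + √(s² + DoF²)) / DoF = 328 × (360 + √(360² + 121²)) / 121 = 328 × (360 + 379.791) / 121 ≈ 2005.4 mm.
Then N = f²/(c·h) = 32² / (0.032 × 2005.4) = 1024 / 64.172 ≈ 16.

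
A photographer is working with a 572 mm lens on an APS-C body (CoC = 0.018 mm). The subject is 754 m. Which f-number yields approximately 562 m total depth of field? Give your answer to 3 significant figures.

Write h = H − f = f²/(N·c). The thin-lens limits are Dn = s·h/(h + (s−f)) and Df = s·h/(h − (s−f)), so DoF = Df − Dn = 2·s·(s−f)·h / (h² − (s−f)²).
That is a quadratic in h: DoF·h² − 2·s·(s−f)·h − DoF·(s−f)² = 0 ⇒ h = (s−f)·(s + √(s² + DoF²)) / DoF = 753428 × (754000 + √(754000² + 562000²)) / 562000 = 753428 × (754000 + 940404) / 562000 ≈ 2271551 mm.
Then N = f²/(c·h) = 572² / (0.018 × 2271551) = 327184 / 40888 ≈ 8.

f/8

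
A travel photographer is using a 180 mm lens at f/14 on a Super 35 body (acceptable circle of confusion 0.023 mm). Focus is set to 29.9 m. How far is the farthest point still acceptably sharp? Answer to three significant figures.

42.4 m

Hyperfocal distance H = f²/(N·c) + f = 180²/(14 × 0.023) + 180 = 32400/0.322 + 180 ≈ 100801.1 mm ≈ 100.8 m.
Far limit Df = s·(H − f)/(H − s) = 29900 × (100801.1 − 180) / (100801.1 − 29900) = 29900 × 100621.1 / 70901.1 ≈ 42433 mm ≈ 42.4 m.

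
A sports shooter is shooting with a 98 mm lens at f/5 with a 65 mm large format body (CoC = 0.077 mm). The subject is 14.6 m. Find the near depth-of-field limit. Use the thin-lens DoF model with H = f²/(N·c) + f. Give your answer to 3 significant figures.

9.23 m

Hyperfocal distance H = f²/(N·c) + f = 98²/(5 × 0.077) + 98 = 9604/0.385 + 98 ≈ 25043.5 mm ≈ 25.04 m.
Near limit Dn = s·(H − f)/(H + s − 2f) = 14600 × (25043.5 − 98) / (25043.5 + 14600 − 2 × 98) = 14600 × 24945.5 / 39447.5 ≈ 9232.6 mm ≈ 9.23 m.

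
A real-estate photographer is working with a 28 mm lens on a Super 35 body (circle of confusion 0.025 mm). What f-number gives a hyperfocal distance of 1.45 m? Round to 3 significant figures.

f/22.1

Rearrange H = f²/(N·c) + f for N: N = f² / ((H − f)·c).
N = 28² / ((1450 − 28) × 0.025) = 784 / 35.55 ≈ 22.1.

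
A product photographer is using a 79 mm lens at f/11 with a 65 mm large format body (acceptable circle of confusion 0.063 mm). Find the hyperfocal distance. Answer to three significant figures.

9.08 m

Hyperfocal distance H = f²/(N·c) + f = 79²/(11 × 0.063) + 79 = 6241/0.693 + 79 ≈ 9084.8 mm ≈ 9.08 m.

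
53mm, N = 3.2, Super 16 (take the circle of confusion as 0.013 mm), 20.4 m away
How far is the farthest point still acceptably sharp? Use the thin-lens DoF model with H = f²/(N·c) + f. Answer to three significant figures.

Hyperfocal distance H = f²/(N·c) + f = 53²/(3.2 × 0.013) + 53 = 2809/0.0416 + 53 ≈ 67577.0 mm ≈ 67.58 m.
Far limit Df = s·(H − f)/(H − s) = 20400 × (67577.0 − 53) / (67577.0 − 20400) = 20400 × 67524.0 / 47177.0 ≈ 29198 mm ≈ 29.2 m.

29.2 m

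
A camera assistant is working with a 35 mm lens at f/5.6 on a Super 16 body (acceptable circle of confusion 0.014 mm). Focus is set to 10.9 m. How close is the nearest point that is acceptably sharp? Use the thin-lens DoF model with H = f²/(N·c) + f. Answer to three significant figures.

Hyperfocal distance H = f²/(N·c) + f = 35²/(5.6 × 0.014) + 35 = 1225/0.0784 + 35 ≈ 15660.0 mm ≈ 15.66 m.
Near limit Dn = s·(H − f)/(H + s − 2f) = 10900 × (15660.0 − 35) / (15660.0 + 10900 − 2 × 35) = 10900 × 15625.0 / 26490.0 ≈ 6429.3 mm ≈ 6.43 m.

6.43 m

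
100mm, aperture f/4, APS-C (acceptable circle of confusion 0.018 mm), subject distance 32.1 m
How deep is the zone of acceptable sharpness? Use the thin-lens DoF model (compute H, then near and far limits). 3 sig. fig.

15.6 m

Hyperfocal distance H = f²/(N·c) + f = 100²/(4 × 0.018) + 100 = 10000/0.072 + 100 ≈ 138988.9 mm ≈ 139.0 m.
Near limit Dn = s·(H − f)/(H + s − 2f) = 32100 × (138988.9 − 100) / (138988.9 + 32100 − 2 × 100) = 32100 × 138888.9 / 170888.9 ≈ 26089 mm.
Far limit Df = s·(H − f)/(H − s) = 32100 × (138988.9 − 100) / (138988.9 − 32100) = 32100 × 138888.9 / 106888.9 ≈ 41710 mm.
Depth of field = Df − Dn = 41710 − 26089 ≈ 15621 mm ≈ 15.6 m.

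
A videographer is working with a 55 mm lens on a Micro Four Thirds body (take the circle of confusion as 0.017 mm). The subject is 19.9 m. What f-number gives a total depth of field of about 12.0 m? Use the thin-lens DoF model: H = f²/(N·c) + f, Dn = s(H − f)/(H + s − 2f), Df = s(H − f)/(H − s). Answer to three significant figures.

f/2.49

Write h = H − f = f²/(N·c). The thin-lens limits are Dn = s·h/(h + (s−f)) and Df = s·h/(h − (s−f)), so DoF = Df − Dn = 2·s·(s−f)·h / (h² − (s−f)²).
That is a quadratic in h: DoF·h² − 2·s·(s−f)·h − DoF·(s−f)² = 0 ⇒ h = (s−f)·(s + √(s² + DoF²)) / DoF = 19845 × (19900 + √(19900² + 12000²)) / 12000 = 19845 × (19900 + 23238.1) / 12000 ≈ 71340 mm.
Then N = f²/(c·h) = 55² / (0.017 × 71340) = 3025 / 1212.8 ≈ 2.49.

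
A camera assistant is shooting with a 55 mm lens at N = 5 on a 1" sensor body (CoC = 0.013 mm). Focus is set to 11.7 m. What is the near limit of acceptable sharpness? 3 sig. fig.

9.36 m

Hyperfocal distance H = f²/(N·c) + f = 55²/(5 × 0.013) + 55 = 3025/0.065 + 55 ≈ 46593.5 mm ≈ 46.59 m.
Near limit Dn = s·(H − f)/(H + s − 2f) = 11700 × (46593.5 − 55) / (46593.5 + 11700 − 2 × 55) = 11700 × 46538.5 / 58183.5 ≈ 9358.3 mm ≈ 9.36 m.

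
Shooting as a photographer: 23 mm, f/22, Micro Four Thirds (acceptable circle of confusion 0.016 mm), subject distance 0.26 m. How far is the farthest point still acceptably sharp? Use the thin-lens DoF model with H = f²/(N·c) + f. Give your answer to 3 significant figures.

Hyperfocal distance H = f²/(N·c) + f = 23²/(22 × 0.016) + 23 = 529/0.352 + 23 ≈ 1525.8 mm ≈ 1.526 m.
Far limit Df = s·(H − f)/(H − s) = 260 × (1525.8 − 23) / (1525.8 − 260) = 260 × 1502.8 / 1265.8 ≈ 308.68 mm.

309 mm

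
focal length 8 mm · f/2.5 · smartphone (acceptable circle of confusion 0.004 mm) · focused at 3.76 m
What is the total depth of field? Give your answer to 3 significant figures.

6.72 m

Hyperfocal distance H = f²/(N·c) + f = 8²/(2.5 × 0.004) + 8 = 64/0.01 + 8 ≈ 6408.0 mm ≈ 6.408 m.
Near limit Dn = s·(H − f)/(H + s − 2f) = 3760 × (6408.0 − 8) / (6408.0 + 3760 − 2 × 8) = 3760 × 6400.0 / 10152.0 ≈ 2370.4 mm.
Far limit Df = s·(H − f)/(H − s) = 3760 × (6408.0 − 8) / (6408.0 − 3760) = 3760 × 6400.0 / 2648.0 ≈ 9087.6 mm.
Depth of field = Df − Dn = 9087.6 − 2370.4 ≈ 6717.2 mm ≈ 6.72 m.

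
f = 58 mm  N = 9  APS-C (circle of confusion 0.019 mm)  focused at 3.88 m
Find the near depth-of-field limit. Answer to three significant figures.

3.25 m

Hyperfocal distance H = f²/(N·c) + f = 58²/(9 × 0.019) + 58 = 3364/0.171 + 58 ≈ 19730.5 mm ≈ 19.73 m.
Near limit Dn = s·(H − f)/(H + s − 2f) = 3880 × (19730.5 − 58) / (19730.5 + 3880 − 2 × 58) = 3880 × 19672.5 / 23494.5 ≈ 3248.8 mm ≈ 3.25 m.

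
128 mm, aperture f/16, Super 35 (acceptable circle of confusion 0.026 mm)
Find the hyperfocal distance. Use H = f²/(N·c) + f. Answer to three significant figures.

Hyperfocal distance H = f²/(N·c) + f = 128²/(16 × 0.026) + 128 = 16384/0.416 + 128 ≈ 39512.6 mm ≈ 39.5 m.

39.5 m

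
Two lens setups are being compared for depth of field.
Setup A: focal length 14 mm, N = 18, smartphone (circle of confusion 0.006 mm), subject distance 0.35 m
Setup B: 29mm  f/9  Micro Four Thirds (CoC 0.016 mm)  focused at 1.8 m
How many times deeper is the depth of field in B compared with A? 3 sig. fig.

8.96

Setup A: H = 14²/(18×0.006) + 14 ≈ 1828.8 mm; DoF = Df − Dn = 429.52 − 295.32 ≈ 134.20 mm.
Setup B: H = 29²/(9×0.016) + 29 ≈ 5869.3 mm; DoF = Df − Dn = 2583.4 − 1381.2 ≈ 1202.2 mm.
Ratio = 1202.2 / 134.20 ≈ 8.96.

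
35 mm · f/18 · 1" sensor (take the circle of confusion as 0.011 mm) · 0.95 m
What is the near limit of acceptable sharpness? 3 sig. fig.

0.828 m

Hyperfocal distance H = f²/(N·c) + f = 35²/(18 × 0.011) + 35 = 1225/0.198 + 35 ≈ 6221.9 mm ≈ 6.222 m.
Near limit Dn = s·(H − f)/(H + s − 2f) = 950 × (6221.9 − 35) / (6221.9 + 950 − 2 × 35) = 950 × 6186.9 / 7101.9 ≈ 827.60 mm ≈ 0.828 m.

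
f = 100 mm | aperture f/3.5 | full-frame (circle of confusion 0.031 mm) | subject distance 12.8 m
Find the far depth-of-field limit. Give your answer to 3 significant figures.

14.8 m

Hyperfocal distance H = f²/(N·c) + f = 100²/(3.5 × 0.031) + 100 = 10000/0.1085 + 100 ≈ 92265.9 mm ≈ 92.27 m.
Far limit Df = s·(H − f)/(H − s) = 12800 × (92265.9 − 100) / (92265.9 − 12800) = 12800 × 92165.9 / 79465.9 ≈ 14846 mm ≈ 14.8 m.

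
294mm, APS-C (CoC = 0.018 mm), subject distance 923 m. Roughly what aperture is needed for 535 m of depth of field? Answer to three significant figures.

Write h = H − f = f²/(N·c). The thin-lens limits are Dn = s·h/(h + (s−f)) and Df = s·h/(h − (s−f)), so DoF = Df − Dn = 2·s·(s−f)·h / (h² − (s−f)²).
That is a quadratic in h: DoF·h² − 2·s·(s−f)·h − DoF·(s−f)² = 0 ⇒ h = (s−f)·(s + √(s² + DoF²)) / DoF = 922706 × (923000 + √(923000² + 535000²)) / 535000 = 922706 × (923000 + 1066843) / 535000 ≈ 3431851 mm.
Then N = f²/(c·h) = 294² / (0.018 × 3431851) = 86436 / 61773 ≈ 1.40.

f/1.40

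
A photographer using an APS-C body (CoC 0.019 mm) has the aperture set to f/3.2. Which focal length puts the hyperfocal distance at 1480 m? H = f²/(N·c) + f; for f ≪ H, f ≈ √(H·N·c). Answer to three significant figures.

From H = f²/(N·c) + f, with f ≪ H: f ≈ √(H·N·c) = √(1480000 × 3.2 × 0.019) = √89984 ≈ 300.0 mm.
The +f correction barely moves this — solving exactly, f² + N·c·f − N·c·H = 0 ⇒ f = (−N·c + √((N·c)² + 4·N·c·H))/2 = (−0.0608 + √359936)/2 ≈ 299.94 mm, so f ≈ 300 mm.

300 mm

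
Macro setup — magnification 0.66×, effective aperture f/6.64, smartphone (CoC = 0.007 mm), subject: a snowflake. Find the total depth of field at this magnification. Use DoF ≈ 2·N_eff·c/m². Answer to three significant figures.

0.213 mm

At magnification m, DoF ≈ 2·N_eff·c/m² = 2 × 6.64 × 0.007 / 0.66² = 0.09296 / 0.4356 ≈ 0.213 mm.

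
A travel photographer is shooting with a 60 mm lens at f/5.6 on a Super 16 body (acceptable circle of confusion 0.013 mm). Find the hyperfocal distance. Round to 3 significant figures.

49.5 m

Hyperfocal distance H = f²/(N·c) + f = 60²/(5.6 × 0.013) + 60 = 3600/0.0728 + 60 ≈ 49510.5 mm ≈ 49.5 m.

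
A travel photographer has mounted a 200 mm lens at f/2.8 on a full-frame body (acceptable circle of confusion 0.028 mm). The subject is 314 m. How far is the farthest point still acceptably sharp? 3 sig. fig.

816 m

Hyperfocal distance H = f²/(N·c) + f = 200²/(2.8 × 0.028) + 200 = 40000/0.0784 + 200 ≈ 510404.1 mm ≈ 510.4 m.
Far limit Df = s·(H − f)/(H − s) = 314000 × (510404.1 − 200) / (510404.1 − 314000) = 314000 × 510204.1 / 196404.1 ≈ 815686 mm ≈ 816 m.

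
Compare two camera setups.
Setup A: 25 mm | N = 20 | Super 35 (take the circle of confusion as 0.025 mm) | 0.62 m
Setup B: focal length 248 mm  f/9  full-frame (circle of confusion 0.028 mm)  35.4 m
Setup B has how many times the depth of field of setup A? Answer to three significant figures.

Setup A: H = 25²/(20×0.025) + 25 ≈ 1275.0 mm; DoF = Df − Dn = 1183.21 − 420.05 ≈ 763.16 mm.
Setup B: H = 248²/(9×0.028) + 248 ≈ 244311.5 mm; DoF = Df − Dn = 41356 − 30943 ≈ 10413 mm.
Ratio = 10413 / 763.16 ≈ 13.6.

13.6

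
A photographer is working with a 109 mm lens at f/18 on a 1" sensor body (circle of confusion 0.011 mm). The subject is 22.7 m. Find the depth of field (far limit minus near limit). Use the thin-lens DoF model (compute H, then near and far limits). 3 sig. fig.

19.9 m

Hyperfocal distance H = f²/(N·c) + f = 109²/(18 × 0.011) + 109 = 11881/0.198 + 109 ≈ 60114.1 mm ≈ 60.11 m.
Near limit Dn = s·(H − f)/(H + s − 2f) = 22700 × (60114.1 − 109) / (60114.1 + 22700 − 2 × 109) = 22700 × 60005.1 / 82596.1 ≈ 16491 mm.
Far limit Df = s·(H − f)/(H − s) = 22700 × (60114.1 − 109) / (60114.1 − 22700) = 22700 × 60005.1 / 37414.1 ≈ 36407 mm.
Depth of field = Df − Dn = 36407 − 16491 ≈ 19916 mm ≈ 19.9 m.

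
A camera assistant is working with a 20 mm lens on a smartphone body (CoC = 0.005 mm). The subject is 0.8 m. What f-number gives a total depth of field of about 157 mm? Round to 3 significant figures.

Write h = H − f = f²/(N·c). The thin-lens limits are Dn = s·h/(h + (s−f)) and Df = s·h/(h − (s−f)), so DoF = Df − Dn = 2·s·(s−f)·h / (h² − (s−f)²).
That is a quadratic in h: DoF·h² − 2·s·(s−f)·h − DoF·(s−f)² = 0 ⇒ h = (s−f)·(s + √(s² + DoF²)) / DoF = 780 × (800 + √(800² + 157²)) / 157 = 780 × (800 + 815.260) / 157 ≈ 8024.9 mm.
Then N = f²/(c·h) = 20² / (0.005 × 8024.9) = 400 / 40.124 ≈ 9.97.

f/9.97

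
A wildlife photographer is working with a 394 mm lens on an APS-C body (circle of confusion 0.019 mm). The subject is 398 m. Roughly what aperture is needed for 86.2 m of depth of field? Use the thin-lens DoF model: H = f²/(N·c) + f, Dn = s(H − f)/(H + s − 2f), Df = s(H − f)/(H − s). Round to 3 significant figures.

f/2.20

Write h = H − f = f²/(N·c). The thin-lens limits are Dn = s·h/(h + (s−f)) and Df = s·h/(h − (s−f)), so DoF = Df − Dn = 2·s·(s−f)·h / (h² − (s−f)²).
That is a quadratic in h: DoF·h² − 2·s·(s−f)·h − DoF·(s−f)² = 0 ⇒ h = (s−f)·(s + √(s² + DoF²)) / DoF = 397606 × (398000 + √(398000² + 86200²)) / 86200 = 397606 × (398000 + 407228) / 86200 ≈ 3714192 mm.
Then N = f²/(c·h) = 394² / (0.019 × 3714192) = 155236 / 70570 ≈ 2.20.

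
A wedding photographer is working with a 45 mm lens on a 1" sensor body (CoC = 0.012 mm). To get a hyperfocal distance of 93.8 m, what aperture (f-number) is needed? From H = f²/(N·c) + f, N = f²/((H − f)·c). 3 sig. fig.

f/1.80

Rearrange H = f²/(N·c) + f for N: N = f² / ((H − f)·c).
N = 45² / ((93800 − 45) × 0.012) = 2025 / 1125 ≈ 1.80.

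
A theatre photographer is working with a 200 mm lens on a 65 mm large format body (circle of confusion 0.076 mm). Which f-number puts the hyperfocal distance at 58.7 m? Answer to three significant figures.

f/9

Rearrange H = f²/(N·c) + f for N: N = f² / ((H − f)·c).
N = 200² / ((58700 − 200) × 0.076) = 40000 / 4446 ≈ 9.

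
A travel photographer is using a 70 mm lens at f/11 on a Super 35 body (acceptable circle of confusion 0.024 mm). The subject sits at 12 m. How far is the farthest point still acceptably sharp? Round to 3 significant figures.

33.6 m

Hyperfocal distance H = f²/(N·c) + f = 70²/(11 × 0.024) + 70 = 4900/0.264 + 70 ≈ 18630.6 mm ≈ 18.63 m.
Far limit Df = s·(H − f)/(H − s) = 12000 × (18630.6 − 70) / (18630.6 − 12000) = 12000 × 18560.6 / 6630.6 ≈ 33591 mm ≈ 33.6 m.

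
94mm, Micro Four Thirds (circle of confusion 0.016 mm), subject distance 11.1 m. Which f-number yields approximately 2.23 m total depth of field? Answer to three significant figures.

Write h = H − f = f²/(N·c). The thin-lens limits are Dn = s·h/(h + (s−f)) and Df = s·h/(h − (s−f)), so DoF = Df − Dn = 2·s·(s−f)·h / (h² − (s−f)²).
That is a quadratic in h: DoF·h² − 2·s·(s−f)·h − DoF·(s−f)² = 0 ⇒ h = (s−f)·(s + √(s² + DoF²)) / DoF = 11006 × (11100 + √(11100² + 2230²)) / 2230 = 11006 × (11100 + 11321.8) / 2230 ≈ 110661 mm.
Then N = f²/(c·h) = 94² / (0.016 × 110661) = 8836 / 1770.6 ≈ 4.99.

f/4.99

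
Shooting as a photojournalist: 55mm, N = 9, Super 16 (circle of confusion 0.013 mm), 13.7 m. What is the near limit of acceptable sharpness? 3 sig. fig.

8.97 m

Hyperfocal distance H = f²/(N·c) + f = 55²/(9 × 0.013) + 55 = 3025/0.117 + 55 ≈ 25909.7 mm ≈ 25.91 m.
Near limit Dn = s·(H − f)/(H + s − 2f) = 13700 × (25909.7 − 55) / (25909.7 + 13700 − 2 × 55) = 13700 × 25854.7 / 39499.7 ≈ 8967.4 mm ≈ 8.97 m.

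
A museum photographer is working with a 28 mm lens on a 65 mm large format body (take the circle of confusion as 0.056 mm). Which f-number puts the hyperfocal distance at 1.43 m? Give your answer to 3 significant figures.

f/9.99

Rearrange H = f²/(N·c) + f for N: N = f² / ((H − f)·c).
N = 28² / ((1430 − 28) × 0.056) = 784 / 78.51 ≈ 9.99.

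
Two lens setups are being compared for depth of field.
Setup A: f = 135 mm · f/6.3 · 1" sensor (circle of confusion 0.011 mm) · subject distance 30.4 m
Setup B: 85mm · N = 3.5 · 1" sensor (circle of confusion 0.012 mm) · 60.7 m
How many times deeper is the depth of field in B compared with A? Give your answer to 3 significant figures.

Setup A: H = 135²/(6.3×0.011) + 135 ≈ 263122.0 mm; DoF = Df − Dn = 34353.5 − 27262.6 ≈ 7090.9 mm.
Setup B: H = 85²/(3.5×0.012) + 85 ≈ 172108.8 mm; DoF = Df − Dn = 93725 − 44884 ≈ 48841 mm.
Ratio = 48841 / 7090.9 ≈ 6.89.

6.89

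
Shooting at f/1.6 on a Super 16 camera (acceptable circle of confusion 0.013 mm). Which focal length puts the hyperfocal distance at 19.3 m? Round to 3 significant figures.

20.0 mm

From H = f²/(N·c) + f, with f ≪ H: f ≈ √(H·N·c) = √(19300 × 1.6 × 0.013) = √401.44 ≈ 20.04 mm.
The +f correction barely moves this — solving exactly, f² + N·c·f − N·c·H = 0 ⇒ f = (−N·c + √((N·c)² + 4·N·c·H))/2 = (−0.0208 + √1605.8)/2 ≈ 20.026 mm, so f ≈ 20.0 mm.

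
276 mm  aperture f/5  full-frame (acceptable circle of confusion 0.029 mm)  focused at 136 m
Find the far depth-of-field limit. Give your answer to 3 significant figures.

183 m

Hyperfocal distance H = f²/(N·c) + f = 276²/(5 × 0.029) + 276 = 76176/0.145 + 276 ≈ 525627.7 mm ≈ 525.6 m.
Far limit Df = s·(H − f)/(H − s) = 136000 × (525627.7 − 276) / (525627.7 − 136000) = 136000 × 525351.7 / 389627.7 ≈ 183375 mm ≈ 183 m.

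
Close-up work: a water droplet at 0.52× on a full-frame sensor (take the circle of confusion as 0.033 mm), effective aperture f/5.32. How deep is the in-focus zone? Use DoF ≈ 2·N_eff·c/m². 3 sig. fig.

At magnification m, DoF ≈ 2·N_eff·c/m² = 2 × 5.32 × 0.033 / 0.52² = 0.3511 / 0.2704 ≈ 1.3 mm.

1.30 mm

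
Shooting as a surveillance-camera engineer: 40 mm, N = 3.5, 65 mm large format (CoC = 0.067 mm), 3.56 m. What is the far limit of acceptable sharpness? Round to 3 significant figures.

7.35 m

Hyperfocal distance H = f²/(N·c) + f = 40²/(3.5 × 0.067) + 40 = 1600/0.2345 + 40 ≈ 6863.0 mm ≈ 6.863 m.
Far limit Df = s·(H − f)/(H − s) = 3560 × (6863.0 − 40) / (6863.0 − 3560) = 3560 × 6823.0 / 3303.0 ≈ 7353.9 mm ≈ 7.35 m.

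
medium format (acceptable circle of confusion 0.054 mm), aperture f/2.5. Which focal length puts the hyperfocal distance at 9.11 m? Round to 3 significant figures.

35.0 mm

From H = f²/(N·c) + f, with f ≪ H: f ≈ √(H·N·c) = √(9110 × 2.5 × 0.054) = √1229.9 ≈ 35.07 mm.
Exact: f² + N·c·f − N·c·H = 0 ⇒ f = (−N·c + √((N·c)² + 4·N·c·H))/2 = (−0.135 + √4919.4)/2 ≈ 35.002 mm ≈ 35.0 mm.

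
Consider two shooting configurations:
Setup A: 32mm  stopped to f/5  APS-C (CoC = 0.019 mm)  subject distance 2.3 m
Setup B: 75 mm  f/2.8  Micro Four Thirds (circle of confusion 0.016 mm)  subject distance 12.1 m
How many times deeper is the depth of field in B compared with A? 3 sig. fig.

2.31

Setup A: H = 32²/(5×0.019) + 32 ≈ 10810.9 mm; DoF = Df − Dn = 2912.9 − 1900.2 ≈ 1012.7 mm.
Setup B: H = 75²/(2.8×0.016) + 75 ≈ 125633.0 mm; DoF = Df − Dn = 13381.6 − 11042.4 ≈ 2339.2 mm.
Ratio = 2339.2 / 1012.7 ≈ 2.31.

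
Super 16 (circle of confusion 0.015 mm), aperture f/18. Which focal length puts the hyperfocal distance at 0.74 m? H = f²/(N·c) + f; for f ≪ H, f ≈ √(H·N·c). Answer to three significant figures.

14.0 mm

From H = f²/(N·c) + f, with f ≪ H: f ≈ √(H·N·c) = √(740 × 18 × 0.015) = √199.80 ≈ 14.14 mm.
Exact: f² + N·c·f − N·c·H = 0 ⇒ f = (−N·c + √((N·c)² + 4·N·c·H))/2 = (−0.27 + √799.27)/2 ≈ 14.001 mm ≈ 14.0 mm.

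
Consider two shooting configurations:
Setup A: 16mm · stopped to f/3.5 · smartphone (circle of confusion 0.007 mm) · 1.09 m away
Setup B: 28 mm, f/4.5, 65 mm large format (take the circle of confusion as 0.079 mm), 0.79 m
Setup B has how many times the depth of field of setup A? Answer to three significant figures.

Setup A: H = 16²/(3.5×0.007) + 16 ≈ 10465.0 mm; DoF = Df − Dn = 1214.87 − 988.41 ≈ 226.46 mm.
Setup B: H = 28²/(4.5×0.079) + 28 ≈ 2233.3 mm; DoF = Df − Dn = 1207.07 − 587.13 ≈ 619.94 mm.
Ratio = 619.94 / 226.46 ≈ 2.74.

2.74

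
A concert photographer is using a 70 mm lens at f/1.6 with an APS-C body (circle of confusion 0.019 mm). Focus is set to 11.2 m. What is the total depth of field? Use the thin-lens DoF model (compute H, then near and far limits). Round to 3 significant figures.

Hyperfocal distance H = f²/(N·c) + f = 70²/(1.6 × 0.019) + 70 = 4900/0.0304 + 70 ≈ 161254.2 mm ≈ 161.3 m.
Near limit Dn = s·(H − f)/(H + s − 2f) = 11200 × (161254.2 − 70) / (161254.2 + 11200 − 2 × 70) = 11200 × 161184.2 / 172314.2 ≈ 10476.6 mm.
Far limit Df = s·(H − f)/(H − s) = 11200 × (161254.2 − 70) / (161254.2 − 11200) = 11200 × 161184.2 / 150054.2 ≈ 12030.7 mm.
Depth of field = Df − Dn = 12030.7 − 10476.6 ≈ 1554.1 mm ≈ 1.55 m.

1.55 m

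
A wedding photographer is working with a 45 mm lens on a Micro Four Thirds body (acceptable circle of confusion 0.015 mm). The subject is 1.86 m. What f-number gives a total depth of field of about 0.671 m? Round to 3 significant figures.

Write h = H − f = f²/(N·c). The thin-lens limits are Dn = s·h/(h + (s−f)) and Df = s·h/(h − (s−f)), so DoF = Df − Dn = 2·s·(s−f)·h / (h² − (s−f)²).
That is a quadratic in h: DoF·h² − 2·s·(s−f)·h − DoF·(s−f)² = 0 ⇒ h = (s−f)·(s + √(s² + DoF²)) / DoF = 1815 × (1860 + √(1860² + 671²)) / 671 = 1815 × (1860 + 1977.33) / 671 ≈ 10380 mm.
Then N = f²/(c·h) = 45² / (0.015 × 10380) = 2025 / 155.70 ≈ 13.

f/13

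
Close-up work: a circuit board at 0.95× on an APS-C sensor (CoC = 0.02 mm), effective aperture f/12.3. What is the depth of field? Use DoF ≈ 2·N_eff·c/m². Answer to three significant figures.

0.545 mm

At magnification m, DoF ≈ 2·N_eff·c/m² = 2 × 12.3 × 0.02 / 0.95² = 0.492 / 0.9025 ≈ 0.545 mm.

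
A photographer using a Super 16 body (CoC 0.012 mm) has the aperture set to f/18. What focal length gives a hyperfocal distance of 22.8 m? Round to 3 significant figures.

From H = f²/(N·c) + f, with f ≪ H: f ≈ √(H·N·c) = √(22800 × 18 × 0.012) = √4924.8 ≈ 70.18 mm.
Exact: f² + N·c·f − N·c·H = 0 ⇒ f = (−N·c + √((N·c)² + 4·N·c·H))/2 = (−0.216 + √19699)/2 ≈ 70.069 mm ≈ 70.1 mm.

70.1 mm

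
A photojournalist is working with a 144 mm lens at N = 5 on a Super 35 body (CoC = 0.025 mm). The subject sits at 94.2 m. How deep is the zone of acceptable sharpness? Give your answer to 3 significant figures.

Hyperfocal distance H = f²/(N·c) + f = 144²/(5 × 0.025) + 144 = 20736/0.125 + 144 ≈ 166032.0 mm ≈ 166.0 m.
Near limit Dn = s·(H − f)/(H + s − 2f) = 94200 × (166032.0 − 144) / (166032.0 + 94200 − 2 × 144) = 94200 × 165888.0 / 259944.0 ≈ 60115 mm.
Far limit Df = s·(H − f)/(H − s) = 94200 × (166032.0 − 144) / (166032.0 − 94200) = 94200 × 165888.0 / 71832.0 ≈ 217544 mm.
Depth of field = Df − Dn = 217544 − 60115 ≈ 157429 mm ≈ 157 m.

157 m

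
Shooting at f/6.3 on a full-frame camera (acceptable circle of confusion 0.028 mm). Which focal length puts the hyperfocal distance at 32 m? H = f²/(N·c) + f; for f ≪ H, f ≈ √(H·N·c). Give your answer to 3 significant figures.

From H = f²/(N·c) + f, with f ≪ H: f ≈ √(H·N·c) = √(32000 × 6.3 × 0.028) = √5644.8 ≈ 75.13 mm.
Exact: f² + N·c·f − N·c·H = 0 ⇒ f = (−N·c + √((N·c)² + 4·N·c·H))/2 = (−0.1764 + √22579)/2 ≈ 75.044 mm ≈ 75.0 mm.

75.0 mm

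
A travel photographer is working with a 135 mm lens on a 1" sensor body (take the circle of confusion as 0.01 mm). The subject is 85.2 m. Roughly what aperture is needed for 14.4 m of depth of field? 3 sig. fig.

Write h = H − f = f²/(N·c). The thin-lens limits are Dn = s·h/(h + (s−f)) and Df = s·h/(h − (s−f)), so DoF = Df − Dn = 2·s·(s−f)·h / (h² − (s−f)²).
That is a quadratic in h: DoF·h² − 2·s·(s−f)·h − DoF·(s−f)² = 0 ⇒ h = (s−f)·(s + √(s² + DoF²)) / DoF = 85065 × (85200 + √(85200² + 14400²)) / 14400 = 85065 × (85200 + 86408.3) / 14400 ≈ 1013740 mm.
Then N = f²/(c·h) = 135² / (0.01 × 1013740) = 18225 / 10137 ≈ 1.80.

f/1.80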